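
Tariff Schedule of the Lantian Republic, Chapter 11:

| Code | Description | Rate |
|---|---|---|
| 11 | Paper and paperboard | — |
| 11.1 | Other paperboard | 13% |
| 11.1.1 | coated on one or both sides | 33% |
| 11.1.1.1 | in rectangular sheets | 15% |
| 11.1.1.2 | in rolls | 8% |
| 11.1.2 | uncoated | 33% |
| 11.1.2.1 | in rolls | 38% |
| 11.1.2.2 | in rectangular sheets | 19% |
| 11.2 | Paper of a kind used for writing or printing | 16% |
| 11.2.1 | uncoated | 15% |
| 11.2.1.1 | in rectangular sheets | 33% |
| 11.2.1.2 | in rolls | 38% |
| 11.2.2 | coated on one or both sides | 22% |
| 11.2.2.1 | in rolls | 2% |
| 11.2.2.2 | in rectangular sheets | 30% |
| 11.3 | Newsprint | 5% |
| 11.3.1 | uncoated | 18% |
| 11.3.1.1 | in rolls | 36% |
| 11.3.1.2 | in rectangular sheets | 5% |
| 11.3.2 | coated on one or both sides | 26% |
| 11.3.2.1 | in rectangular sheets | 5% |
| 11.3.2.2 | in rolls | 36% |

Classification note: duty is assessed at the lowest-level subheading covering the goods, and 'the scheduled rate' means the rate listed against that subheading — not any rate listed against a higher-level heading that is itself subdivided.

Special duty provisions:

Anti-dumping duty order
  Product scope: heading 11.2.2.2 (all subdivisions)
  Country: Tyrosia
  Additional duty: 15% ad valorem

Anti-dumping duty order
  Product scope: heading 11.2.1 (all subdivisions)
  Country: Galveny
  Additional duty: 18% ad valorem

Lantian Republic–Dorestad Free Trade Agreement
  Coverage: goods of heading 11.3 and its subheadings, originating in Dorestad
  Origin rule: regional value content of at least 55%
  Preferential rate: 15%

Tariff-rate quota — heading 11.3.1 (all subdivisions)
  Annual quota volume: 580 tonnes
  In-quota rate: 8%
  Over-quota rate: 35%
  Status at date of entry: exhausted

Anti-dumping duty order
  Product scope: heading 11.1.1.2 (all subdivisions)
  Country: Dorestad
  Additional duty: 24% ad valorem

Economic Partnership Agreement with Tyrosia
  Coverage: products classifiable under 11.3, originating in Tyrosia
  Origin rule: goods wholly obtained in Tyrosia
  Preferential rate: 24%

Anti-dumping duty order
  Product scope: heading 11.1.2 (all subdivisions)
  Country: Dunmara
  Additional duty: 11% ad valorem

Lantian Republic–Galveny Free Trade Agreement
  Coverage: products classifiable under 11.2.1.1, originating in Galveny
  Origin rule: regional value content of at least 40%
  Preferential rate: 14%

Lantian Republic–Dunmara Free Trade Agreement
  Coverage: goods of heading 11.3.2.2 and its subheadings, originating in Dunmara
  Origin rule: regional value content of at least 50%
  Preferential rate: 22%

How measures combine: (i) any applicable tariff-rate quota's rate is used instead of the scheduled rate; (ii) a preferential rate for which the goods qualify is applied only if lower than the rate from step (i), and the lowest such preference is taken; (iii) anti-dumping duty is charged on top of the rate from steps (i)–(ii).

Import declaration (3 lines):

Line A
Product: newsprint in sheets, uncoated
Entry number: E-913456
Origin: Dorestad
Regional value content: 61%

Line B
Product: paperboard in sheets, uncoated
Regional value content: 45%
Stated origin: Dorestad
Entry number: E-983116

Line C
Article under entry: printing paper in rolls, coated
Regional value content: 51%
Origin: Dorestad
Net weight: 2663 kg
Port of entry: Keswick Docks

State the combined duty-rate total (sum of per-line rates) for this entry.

36%

Line A: newsprint → 11.3; uncoated → 11.3.1; in sheets → 11.3.1.2. Scheduled 5%. quota on 11.3.1 exhausted → over-quota 35%; Dorestad agreement on 11.3: RVC ≥ 55% → 15% available; preferential 15%. → 15%.
Line B: paperboard → 11.1; uncoated → 11.1.2; in sheets → 11.1.2.2. Scheduled 19%. Dorestad agreement on 11.3: 11.1.2.2 not covered. → 19%.
Line C: printing paper → 11.2; coated → 11.2.2; in rolls → 11.2.2.1. Scheduled 2%. Dorestad agreement on 11.3: 11.2.2.1 not covered. → 2%.
Sum: 15% + 19% + 2% = 36%.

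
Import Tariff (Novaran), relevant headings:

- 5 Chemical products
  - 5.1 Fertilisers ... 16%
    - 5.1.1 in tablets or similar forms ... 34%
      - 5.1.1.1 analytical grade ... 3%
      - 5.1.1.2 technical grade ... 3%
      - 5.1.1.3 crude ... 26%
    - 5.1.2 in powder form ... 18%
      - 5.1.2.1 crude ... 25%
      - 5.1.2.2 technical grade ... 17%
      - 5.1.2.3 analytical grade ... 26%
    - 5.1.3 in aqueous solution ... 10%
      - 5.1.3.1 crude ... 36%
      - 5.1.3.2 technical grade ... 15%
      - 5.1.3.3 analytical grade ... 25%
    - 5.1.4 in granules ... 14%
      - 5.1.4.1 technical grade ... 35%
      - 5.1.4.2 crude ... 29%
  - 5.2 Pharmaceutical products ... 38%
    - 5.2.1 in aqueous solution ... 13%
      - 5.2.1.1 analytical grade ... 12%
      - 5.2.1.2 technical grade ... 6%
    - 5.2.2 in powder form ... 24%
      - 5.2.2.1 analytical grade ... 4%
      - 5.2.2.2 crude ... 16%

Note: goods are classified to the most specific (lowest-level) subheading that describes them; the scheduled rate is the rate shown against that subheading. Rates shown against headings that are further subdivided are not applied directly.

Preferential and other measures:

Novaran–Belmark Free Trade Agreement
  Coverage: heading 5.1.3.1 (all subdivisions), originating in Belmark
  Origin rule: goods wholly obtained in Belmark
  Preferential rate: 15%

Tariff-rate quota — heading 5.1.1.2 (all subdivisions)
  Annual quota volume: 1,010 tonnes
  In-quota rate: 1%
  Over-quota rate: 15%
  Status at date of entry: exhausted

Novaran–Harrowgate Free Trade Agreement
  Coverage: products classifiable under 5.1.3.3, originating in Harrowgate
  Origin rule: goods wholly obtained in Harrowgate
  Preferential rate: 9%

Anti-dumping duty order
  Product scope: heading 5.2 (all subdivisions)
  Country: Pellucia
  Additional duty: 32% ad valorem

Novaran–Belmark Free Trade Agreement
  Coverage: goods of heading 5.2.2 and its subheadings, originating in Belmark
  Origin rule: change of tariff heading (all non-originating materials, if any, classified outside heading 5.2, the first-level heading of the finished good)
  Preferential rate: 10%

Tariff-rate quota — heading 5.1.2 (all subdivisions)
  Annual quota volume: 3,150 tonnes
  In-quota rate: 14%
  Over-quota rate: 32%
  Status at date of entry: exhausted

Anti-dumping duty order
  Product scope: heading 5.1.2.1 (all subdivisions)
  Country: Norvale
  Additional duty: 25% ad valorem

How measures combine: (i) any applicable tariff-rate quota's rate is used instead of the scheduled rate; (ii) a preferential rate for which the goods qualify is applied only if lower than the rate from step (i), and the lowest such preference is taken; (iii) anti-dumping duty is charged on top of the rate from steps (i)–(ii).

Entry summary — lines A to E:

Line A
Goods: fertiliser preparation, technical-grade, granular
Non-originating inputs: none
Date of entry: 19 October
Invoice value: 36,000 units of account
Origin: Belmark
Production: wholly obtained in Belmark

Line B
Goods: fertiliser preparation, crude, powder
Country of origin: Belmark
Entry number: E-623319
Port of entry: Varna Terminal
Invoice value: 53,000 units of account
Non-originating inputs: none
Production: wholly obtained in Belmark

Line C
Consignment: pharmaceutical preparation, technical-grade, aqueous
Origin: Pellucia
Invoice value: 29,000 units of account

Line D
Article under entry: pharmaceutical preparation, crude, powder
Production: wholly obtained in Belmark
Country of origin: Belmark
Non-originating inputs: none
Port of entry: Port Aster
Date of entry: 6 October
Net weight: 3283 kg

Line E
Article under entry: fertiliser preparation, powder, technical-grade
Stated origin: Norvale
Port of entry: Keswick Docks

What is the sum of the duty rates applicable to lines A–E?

Line A: fertiliser → 5.1; granular → 5.1.4; technical-grade → 5.1.4.1. Scheduled 35%. Belmark agreement on 5.1.3.1: 5.1.4.1 not covered; Belmark agreement on 5.2.2: 5.1.4.1 not covered. → 35%.
Line B: fertiliser → 5.1; powder → 5.1.2; crude → 5.1.2.1. Scheduled 25%. quota on 5.1.2 exhausted → over-quota 32%; Belmark agreement on 5.1.3.1: 5.1.2.1 not covered; Belmark agreement on 5.2.2: 5.1.2.1 not covered. → 32%.
Line C: pharmaceutical → 5.2; aqueous → 5.2.1; technical-grade → 5.2.1.2. Scheduled 6%. anti-dumping (Pellucia, 5.2): +32%; total 6% + 32% = 38%. → 38%.
Line D: pharmaceutical → 5.2; powder → 5.2.2; crude → 5.2.2.2. Scheduled 16%. Belmark agreement on 5.1.3.1: 5.2.2.2 not covered; Belmark agreement on 5.2.2: CTH met → 10% available; preferential 10%. → 10%.
Line E: fertiliser → 5.1; powder → 5.1.2; technical-grade → 5.1.2.2. Scheduled 17%. quota on 5.1.2 exhausted → over-quota 32%. → 32%.
Sum: 35% + 32% + 38% + 10% + 32% = 147%.

147%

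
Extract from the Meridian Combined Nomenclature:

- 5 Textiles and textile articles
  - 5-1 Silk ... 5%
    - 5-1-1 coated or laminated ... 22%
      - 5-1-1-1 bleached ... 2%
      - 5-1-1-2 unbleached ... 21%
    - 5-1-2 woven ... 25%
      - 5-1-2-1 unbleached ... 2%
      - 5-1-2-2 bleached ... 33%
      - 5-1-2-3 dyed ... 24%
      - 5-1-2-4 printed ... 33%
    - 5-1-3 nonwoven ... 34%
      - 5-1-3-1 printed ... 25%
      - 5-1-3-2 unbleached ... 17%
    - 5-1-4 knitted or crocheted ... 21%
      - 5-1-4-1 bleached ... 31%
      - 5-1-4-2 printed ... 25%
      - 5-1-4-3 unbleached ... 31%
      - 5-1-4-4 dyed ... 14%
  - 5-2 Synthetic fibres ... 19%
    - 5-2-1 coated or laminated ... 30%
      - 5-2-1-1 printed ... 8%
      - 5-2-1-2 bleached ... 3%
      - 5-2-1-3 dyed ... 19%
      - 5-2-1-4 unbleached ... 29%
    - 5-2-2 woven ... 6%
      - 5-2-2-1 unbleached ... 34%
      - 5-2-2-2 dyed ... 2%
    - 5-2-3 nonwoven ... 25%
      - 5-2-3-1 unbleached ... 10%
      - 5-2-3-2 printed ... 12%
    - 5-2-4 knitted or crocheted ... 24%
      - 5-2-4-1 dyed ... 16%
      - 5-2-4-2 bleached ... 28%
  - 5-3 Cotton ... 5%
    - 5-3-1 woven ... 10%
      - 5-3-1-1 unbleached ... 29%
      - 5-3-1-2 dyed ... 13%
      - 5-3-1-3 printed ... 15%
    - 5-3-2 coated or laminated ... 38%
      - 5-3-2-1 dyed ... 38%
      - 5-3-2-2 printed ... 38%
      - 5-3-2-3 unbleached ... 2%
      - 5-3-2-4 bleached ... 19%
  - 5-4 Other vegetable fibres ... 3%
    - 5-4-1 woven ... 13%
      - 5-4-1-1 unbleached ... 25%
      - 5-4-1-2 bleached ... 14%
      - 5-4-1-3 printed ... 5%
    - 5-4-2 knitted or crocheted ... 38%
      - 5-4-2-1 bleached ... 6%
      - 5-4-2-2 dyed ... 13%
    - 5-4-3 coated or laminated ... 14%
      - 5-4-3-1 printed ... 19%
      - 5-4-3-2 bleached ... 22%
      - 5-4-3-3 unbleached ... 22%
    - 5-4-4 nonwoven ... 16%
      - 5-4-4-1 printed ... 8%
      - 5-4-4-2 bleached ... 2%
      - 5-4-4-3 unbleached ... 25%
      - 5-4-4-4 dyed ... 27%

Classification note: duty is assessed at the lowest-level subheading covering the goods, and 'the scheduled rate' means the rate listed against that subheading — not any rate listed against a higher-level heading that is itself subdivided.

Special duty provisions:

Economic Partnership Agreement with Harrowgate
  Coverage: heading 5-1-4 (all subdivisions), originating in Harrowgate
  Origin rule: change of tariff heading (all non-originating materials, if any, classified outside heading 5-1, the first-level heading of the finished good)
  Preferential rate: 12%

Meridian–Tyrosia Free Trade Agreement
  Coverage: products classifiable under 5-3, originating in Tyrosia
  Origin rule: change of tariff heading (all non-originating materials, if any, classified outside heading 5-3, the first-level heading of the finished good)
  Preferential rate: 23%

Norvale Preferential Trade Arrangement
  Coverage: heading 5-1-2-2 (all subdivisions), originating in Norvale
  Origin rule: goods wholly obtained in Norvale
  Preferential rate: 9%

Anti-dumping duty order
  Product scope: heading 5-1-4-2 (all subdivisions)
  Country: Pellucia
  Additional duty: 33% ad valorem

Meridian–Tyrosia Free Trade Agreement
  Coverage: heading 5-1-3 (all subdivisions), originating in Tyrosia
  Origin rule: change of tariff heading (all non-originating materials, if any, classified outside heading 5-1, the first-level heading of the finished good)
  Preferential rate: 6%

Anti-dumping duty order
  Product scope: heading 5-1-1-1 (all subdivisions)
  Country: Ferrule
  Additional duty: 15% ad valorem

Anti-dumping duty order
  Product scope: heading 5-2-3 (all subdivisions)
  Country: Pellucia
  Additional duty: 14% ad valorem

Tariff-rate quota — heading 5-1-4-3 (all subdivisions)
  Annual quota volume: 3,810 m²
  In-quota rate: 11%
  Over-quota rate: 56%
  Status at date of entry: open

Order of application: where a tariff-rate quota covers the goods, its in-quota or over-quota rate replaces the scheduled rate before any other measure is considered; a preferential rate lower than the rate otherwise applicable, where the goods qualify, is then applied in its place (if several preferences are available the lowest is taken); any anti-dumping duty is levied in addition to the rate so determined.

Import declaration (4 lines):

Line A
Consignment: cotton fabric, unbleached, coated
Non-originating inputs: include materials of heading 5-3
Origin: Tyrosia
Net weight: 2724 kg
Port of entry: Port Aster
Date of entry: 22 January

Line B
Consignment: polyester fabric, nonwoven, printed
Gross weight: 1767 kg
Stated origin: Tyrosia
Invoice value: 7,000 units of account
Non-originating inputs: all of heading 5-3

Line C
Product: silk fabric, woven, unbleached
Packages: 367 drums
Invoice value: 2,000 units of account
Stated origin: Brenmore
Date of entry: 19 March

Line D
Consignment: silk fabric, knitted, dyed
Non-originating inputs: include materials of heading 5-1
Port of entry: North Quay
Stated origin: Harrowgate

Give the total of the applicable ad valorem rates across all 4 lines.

30%

Line A: cotton → 5-3; coated → 5-3-2; unbleached → 5-3-2-3. Scheduled 2%. Tyrosia agreement on 5-3: CTH not met; Tyrosia agreement on 5-1-3: 5-3-2-3 not covered. → 2%.
Line B: polyester → 5-2; nonwoven → 5-2-3; printed → 5-2-3-2. Scheduled 12%. Tyrosia agreement on 5-3: 5-2-3-2 not covered; Tyrosia agreement on 5-1-3: 5-2-3-2 not covered. → 12%.
Line C: silk → 5-1; woven → 5-1-2; unbleached → 5-1-2-1. Scheduled 2%. No special measure applies. → 2%.
Line D: silk → 5-1; knitted → 5-1-4; dyed → 5-1-4-4. Scheduled 14%. Harrowgate agreement on 5-1-4: CTH not met. → 14%.
Sum: 2% + 12% + 2% + 14% = 30%.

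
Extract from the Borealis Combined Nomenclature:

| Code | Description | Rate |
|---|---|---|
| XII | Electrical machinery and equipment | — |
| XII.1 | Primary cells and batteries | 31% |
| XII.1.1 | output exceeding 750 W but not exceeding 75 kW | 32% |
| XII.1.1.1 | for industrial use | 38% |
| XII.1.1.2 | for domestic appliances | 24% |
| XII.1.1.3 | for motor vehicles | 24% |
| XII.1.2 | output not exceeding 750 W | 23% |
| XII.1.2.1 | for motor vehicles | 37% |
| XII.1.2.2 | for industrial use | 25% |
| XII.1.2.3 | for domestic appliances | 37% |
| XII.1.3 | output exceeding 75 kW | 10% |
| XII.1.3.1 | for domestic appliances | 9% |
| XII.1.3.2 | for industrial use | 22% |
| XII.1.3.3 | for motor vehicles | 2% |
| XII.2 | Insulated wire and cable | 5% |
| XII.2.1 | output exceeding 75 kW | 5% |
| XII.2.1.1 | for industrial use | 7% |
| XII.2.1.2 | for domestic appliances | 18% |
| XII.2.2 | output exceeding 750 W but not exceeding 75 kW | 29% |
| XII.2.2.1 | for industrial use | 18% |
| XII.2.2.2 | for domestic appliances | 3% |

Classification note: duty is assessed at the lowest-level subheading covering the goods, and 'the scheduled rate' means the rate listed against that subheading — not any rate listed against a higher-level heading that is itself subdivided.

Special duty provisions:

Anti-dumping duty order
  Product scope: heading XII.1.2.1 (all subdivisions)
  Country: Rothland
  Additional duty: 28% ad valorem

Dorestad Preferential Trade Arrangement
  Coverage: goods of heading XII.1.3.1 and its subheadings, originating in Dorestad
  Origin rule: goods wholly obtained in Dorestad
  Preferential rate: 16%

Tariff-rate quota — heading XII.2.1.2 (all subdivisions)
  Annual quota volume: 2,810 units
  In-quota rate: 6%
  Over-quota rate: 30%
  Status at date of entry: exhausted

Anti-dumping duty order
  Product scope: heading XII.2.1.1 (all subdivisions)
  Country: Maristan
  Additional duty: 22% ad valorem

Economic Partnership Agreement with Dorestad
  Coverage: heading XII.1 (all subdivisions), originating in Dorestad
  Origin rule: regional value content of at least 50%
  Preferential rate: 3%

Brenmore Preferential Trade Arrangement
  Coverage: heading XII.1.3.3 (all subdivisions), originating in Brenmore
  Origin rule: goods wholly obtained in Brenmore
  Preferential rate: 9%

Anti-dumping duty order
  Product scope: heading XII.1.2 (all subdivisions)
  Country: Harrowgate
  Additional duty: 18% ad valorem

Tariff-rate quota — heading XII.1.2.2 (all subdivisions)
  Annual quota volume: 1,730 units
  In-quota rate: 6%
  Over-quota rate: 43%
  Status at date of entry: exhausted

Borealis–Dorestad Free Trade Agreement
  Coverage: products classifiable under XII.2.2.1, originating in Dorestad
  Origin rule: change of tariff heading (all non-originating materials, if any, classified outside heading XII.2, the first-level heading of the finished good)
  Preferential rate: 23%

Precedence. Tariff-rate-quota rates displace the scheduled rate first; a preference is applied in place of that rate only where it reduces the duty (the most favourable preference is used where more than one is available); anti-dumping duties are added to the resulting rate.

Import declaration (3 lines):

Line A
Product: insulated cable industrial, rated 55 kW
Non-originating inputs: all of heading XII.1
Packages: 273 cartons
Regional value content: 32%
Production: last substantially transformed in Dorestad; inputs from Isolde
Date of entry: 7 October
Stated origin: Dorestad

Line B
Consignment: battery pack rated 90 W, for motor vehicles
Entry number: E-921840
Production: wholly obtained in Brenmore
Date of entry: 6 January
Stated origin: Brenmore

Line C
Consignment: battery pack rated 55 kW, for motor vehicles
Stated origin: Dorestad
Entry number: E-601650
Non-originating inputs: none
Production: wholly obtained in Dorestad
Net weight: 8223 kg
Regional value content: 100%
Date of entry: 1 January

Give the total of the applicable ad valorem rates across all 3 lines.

Line A: insulated cable → XII.2; rated 55 kW → XII.2.2; industrial → XII.2.2.1. Scheduled 18%. Dorestad agreement on XII.1.3.1: XII.2.2.1 not covered; Dorestad agreement on XII.1: XII.2.2.1 not covered; Dorestad agreement on XII.2.2.1: CTH met → 23% available; preference 23% not lower than 18% → no reduction. → 18%.
Line B: battery pack → XII.1; rated 90 W → XII.1.2; for motor vehicles → XII.1.2.1. Scheduled 37%. Brenmore agreement on XII.1.3.3: XII.1.2.1 not covered. → 37%.
Line C: battery pack → XII.1; rated 55 kW → XII.1.1; for motor vehicles → XII.1.1.3. Scheduled 24%. Dorestad agreement on XII.1.3.1: XII.1.1.3 not covered; Dorestad agreement on XII.1: RVC ≥ 50% → 3% available; Dorestad agreement on XII.2.2.1: XII.1.1.3 not covered; preferential 3%. → 3%.
Sum: 18% + 37% + 3% = 58%.

58%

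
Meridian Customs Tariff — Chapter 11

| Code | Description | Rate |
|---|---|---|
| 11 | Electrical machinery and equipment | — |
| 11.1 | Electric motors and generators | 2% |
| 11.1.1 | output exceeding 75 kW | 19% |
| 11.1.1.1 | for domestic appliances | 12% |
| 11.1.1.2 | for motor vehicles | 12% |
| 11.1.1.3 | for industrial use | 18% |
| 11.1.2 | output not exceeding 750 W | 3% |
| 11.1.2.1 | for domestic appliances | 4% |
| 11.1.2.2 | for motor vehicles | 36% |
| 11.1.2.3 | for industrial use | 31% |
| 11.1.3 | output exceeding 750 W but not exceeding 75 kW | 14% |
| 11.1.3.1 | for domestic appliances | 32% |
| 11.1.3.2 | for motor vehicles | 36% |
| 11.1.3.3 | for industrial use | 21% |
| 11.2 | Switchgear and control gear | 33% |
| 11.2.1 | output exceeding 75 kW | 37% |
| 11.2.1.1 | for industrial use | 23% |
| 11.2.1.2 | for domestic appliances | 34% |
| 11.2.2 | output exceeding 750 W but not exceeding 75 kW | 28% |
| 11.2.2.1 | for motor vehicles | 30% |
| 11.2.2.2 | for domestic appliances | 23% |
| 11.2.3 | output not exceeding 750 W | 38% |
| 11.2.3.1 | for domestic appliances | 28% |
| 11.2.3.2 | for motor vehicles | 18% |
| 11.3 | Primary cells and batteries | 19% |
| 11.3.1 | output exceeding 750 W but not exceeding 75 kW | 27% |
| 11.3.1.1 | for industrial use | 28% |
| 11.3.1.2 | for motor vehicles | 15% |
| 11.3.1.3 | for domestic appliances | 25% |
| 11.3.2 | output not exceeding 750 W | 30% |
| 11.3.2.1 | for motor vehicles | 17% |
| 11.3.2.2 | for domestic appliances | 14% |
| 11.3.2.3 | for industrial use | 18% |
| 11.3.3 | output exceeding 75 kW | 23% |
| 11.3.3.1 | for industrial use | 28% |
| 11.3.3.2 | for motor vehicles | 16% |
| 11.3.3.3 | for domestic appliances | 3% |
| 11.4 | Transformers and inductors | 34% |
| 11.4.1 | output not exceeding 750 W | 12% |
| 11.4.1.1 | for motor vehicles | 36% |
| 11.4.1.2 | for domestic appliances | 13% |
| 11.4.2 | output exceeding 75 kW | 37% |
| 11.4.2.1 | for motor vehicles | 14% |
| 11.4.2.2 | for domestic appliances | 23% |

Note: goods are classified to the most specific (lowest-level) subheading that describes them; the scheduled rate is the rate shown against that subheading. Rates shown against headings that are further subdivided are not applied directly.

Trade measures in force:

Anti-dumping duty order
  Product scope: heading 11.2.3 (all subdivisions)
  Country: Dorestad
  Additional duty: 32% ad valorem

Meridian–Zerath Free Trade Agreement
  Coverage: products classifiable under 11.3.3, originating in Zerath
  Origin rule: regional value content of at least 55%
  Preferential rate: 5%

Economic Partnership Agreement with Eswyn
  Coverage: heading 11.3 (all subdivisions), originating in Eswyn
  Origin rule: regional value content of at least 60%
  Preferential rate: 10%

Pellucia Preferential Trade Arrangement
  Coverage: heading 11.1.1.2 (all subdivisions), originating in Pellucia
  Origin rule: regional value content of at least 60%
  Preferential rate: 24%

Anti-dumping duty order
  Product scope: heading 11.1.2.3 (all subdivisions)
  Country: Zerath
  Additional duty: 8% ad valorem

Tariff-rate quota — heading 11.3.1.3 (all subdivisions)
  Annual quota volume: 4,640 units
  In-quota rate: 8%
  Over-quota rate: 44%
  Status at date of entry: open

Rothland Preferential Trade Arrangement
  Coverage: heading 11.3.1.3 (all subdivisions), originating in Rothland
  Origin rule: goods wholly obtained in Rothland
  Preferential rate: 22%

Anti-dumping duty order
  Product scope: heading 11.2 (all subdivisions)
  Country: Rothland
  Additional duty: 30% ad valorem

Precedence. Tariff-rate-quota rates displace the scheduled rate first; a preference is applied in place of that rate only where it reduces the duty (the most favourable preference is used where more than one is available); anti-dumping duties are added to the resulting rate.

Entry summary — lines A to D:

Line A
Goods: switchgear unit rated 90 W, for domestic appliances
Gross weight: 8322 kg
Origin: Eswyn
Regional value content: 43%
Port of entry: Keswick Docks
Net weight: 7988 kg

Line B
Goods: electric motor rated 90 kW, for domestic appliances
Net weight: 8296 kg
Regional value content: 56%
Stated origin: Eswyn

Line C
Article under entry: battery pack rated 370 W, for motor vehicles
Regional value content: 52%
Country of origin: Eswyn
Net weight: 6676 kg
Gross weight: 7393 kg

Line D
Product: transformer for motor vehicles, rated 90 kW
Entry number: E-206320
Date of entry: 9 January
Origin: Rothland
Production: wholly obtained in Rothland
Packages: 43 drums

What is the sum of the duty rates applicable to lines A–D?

Line A: switchgear unit → 11.2; rated 90 W → 11.2.3; for domestic appliances → 11.2.3.1. Scheduled 28%. Eswyn agreement on 11.3: 11.2.3.1 not covered. → 28%.
Line B: electric motor → 11.1; rated 90 kW → 11.1.1; for domestic appliances → 11.1.1.1. Scheduled 12%. Eswyn agreement on 11.3: 11.1.1.1 not covered. → 12%.
Line C: battery pack → 11.3; rated 370 W → 11.3.2; for motor vehicles → 11.3.2.1. Scheduled 17%. Eswyn agreement on 11.3: RVC < 60%. → 17%.
Line D: transformer → 11.4; rated 90 kW → 11.4.2; for motor vehicles → 11.4.2.1. Scheduled 14%. Rothland agreement on 11.3.1.3: 11.4.2.1 not covered. → 14%.
Sum: 28% + 12% + 17% + 14% = 71%.

71%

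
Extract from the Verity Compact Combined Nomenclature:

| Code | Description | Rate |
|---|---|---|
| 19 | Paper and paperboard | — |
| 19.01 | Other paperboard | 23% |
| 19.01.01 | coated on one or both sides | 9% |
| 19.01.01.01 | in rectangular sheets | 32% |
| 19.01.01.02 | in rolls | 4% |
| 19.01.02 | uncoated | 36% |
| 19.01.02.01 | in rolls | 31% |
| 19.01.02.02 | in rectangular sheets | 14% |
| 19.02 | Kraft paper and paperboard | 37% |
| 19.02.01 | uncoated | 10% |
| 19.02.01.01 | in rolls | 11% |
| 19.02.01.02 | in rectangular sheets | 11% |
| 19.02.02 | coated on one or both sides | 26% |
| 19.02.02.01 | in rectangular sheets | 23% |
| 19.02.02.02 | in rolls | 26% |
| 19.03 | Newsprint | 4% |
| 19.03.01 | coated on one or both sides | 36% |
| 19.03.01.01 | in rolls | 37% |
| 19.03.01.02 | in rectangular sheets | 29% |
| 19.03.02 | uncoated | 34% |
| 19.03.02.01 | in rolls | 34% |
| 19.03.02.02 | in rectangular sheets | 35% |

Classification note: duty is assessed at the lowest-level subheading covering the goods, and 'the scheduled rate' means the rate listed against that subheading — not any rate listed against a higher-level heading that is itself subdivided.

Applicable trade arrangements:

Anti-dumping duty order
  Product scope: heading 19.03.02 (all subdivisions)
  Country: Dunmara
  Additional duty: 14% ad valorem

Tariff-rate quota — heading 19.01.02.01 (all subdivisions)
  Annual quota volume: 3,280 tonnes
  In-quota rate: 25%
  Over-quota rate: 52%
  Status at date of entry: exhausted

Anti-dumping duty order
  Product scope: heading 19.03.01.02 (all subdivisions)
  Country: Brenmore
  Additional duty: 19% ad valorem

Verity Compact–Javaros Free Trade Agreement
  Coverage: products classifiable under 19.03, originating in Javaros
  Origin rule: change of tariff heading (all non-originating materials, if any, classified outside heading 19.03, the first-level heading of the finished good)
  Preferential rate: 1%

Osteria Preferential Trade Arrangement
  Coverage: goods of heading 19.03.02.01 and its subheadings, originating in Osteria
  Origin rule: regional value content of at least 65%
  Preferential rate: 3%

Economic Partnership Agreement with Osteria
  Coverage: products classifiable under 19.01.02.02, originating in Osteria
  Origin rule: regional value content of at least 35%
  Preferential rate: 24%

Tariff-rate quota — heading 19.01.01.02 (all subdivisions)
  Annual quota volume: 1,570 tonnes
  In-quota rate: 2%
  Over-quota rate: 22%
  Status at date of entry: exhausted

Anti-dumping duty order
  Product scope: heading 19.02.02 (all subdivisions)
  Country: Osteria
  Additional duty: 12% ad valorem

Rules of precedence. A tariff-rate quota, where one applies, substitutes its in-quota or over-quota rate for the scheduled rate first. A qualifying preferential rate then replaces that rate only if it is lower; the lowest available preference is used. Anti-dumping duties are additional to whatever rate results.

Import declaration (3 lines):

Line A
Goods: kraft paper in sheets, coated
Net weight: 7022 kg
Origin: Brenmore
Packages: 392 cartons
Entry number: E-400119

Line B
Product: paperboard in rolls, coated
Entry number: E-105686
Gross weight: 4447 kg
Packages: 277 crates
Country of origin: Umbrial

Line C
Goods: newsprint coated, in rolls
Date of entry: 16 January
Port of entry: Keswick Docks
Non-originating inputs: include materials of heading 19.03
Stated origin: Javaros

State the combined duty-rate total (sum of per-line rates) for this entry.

Line A: kraft paper → 19.02; coated → 19.02.02; in sheets → 19.02.02.01. Scheduled 23%. No special measure applies. → 23%.
Line B: paperboard → 19.01; coated → 19.01.01; in rolls → 19.01.01.02. Scheduled 4%. quota on 19.01.01.02 exhausted → over-quota 22%. → 22%.
Line C: newsprint → 19.03; coated → 19.03.01; in rolls → 19.03.01.01. Scheduled 37%. Javaros agreement on 19.03: CTH not met. → 37%.
Sum: 23% + 22% + 37% = 82%.

82%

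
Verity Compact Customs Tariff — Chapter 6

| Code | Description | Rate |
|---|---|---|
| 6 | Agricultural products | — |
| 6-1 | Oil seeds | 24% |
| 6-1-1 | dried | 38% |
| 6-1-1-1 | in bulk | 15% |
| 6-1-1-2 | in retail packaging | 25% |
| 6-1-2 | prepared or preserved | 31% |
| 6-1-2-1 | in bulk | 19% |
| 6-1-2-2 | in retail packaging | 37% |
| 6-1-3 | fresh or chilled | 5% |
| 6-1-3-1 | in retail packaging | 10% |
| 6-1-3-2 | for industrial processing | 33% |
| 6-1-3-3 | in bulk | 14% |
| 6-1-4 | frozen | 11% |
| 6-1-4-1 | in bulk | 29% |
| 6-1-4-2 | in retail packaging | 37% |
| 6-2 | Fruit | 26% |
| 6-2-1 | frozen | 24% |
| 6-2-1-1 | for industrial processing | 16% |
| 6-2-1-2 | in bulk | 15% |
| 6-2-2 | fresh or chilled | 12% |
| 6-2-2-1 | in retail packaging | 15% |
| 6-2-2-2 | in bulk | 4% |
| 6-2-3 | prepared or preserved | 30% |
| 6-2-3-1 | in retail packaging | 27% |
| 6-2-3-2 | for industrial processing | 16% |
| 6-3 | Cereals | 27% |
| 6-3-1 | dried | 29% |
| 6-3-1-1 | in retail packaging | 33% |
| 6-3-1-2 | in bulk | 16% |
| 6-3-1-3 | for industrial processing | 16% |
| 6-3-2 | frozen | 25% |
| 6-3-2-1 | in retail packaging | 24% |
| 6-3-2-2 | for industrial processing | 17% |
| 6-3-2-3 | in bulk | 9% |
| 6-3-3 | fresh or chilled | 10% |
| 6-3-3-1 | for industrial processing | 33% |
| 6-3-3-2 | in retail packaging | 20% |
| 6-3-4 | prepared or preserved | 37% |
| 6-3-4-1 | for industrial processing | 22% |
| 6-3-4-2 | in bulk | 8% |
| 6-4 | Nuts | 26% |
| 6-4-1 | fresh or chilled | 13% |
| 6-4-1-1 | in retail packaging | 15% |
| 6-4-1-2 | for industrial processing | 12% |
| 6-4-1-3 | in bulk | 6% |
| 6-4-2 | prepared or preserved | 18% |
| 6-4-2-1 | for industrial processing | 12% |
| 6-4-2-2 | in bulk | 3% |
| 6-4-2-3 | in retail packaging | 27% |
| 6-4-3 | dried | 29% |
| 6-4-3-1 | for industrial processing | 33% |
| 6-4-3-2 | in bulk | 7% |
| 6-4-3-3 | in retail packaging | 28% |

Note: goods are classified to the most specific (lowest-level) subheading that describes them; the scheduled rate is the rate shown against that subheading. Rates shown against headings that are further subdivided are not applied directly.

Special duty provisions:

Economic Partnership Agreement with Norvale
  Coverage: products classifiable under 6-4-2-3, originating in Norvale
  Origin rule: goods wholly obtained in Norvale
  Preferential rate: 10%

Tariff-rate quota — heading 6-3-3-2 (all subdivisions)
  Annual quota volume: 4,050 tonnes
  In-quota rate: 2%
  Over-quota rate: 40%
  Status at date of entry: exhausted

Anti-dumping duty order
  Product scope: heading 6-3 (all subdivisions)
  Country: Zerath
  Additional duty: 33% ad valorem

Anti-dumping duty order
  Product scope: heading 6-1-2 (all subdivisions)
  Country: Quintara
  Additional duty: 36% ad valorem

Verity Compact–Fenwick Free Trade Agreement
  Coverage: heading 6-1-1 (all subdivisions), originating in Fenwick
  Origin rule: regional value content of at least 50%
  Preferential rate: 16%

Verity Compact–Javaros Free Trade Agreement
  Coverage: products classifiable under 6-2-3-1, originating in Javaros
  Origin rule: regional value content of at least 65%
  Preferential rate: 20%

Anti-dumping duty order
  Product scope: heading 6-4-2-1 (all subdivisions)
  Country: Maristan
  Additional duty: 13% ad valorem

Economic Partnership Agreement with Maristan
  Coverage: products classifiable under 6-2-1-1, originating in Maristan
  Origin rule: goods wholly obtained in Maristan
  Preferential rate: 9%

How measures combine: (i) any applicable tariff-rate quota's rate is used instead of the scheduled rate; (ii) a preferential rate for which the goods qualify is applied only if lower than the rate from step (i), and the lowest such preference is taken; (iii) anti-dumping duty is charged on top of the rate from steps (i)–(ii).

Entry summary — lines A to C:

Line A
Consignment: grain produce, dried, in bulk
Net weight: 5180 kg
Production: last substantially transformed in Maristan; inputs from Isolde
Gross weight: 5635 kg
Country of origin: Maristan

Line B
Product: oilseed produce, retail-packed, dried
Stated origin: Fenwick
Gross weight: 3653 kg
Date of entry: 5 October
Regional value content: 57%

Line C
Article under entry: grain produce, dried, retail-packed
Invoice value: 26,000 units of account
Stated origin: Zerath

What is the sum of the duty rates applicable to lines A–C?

Line A: grain → 6-3; dried → 6-3-1; in bulk → 6-3-1-2. Scheduled 16%. Maristan agreement on 6-2-1-1: 6-3-1-2 not covered. → 16%.
Line B: oilseed → 6-1; dried → 6-1-1; retail-packed → 6-1-1-2. Scheduled 25%. Fenwick agreement on 6-1-1: RVC ≥ 50% → 16% available; preferential 16%. → 16%.
Line C: grain → 6-3; dried → 6-3-1; retail-packed → 6-3-1-1. Scheduled 33%. anti-dumping (Zerath, 6-3): +33%; total 33% + 33% = 66%. → 66%.
Sum: 16% + 16% + 66% = 98%.

98%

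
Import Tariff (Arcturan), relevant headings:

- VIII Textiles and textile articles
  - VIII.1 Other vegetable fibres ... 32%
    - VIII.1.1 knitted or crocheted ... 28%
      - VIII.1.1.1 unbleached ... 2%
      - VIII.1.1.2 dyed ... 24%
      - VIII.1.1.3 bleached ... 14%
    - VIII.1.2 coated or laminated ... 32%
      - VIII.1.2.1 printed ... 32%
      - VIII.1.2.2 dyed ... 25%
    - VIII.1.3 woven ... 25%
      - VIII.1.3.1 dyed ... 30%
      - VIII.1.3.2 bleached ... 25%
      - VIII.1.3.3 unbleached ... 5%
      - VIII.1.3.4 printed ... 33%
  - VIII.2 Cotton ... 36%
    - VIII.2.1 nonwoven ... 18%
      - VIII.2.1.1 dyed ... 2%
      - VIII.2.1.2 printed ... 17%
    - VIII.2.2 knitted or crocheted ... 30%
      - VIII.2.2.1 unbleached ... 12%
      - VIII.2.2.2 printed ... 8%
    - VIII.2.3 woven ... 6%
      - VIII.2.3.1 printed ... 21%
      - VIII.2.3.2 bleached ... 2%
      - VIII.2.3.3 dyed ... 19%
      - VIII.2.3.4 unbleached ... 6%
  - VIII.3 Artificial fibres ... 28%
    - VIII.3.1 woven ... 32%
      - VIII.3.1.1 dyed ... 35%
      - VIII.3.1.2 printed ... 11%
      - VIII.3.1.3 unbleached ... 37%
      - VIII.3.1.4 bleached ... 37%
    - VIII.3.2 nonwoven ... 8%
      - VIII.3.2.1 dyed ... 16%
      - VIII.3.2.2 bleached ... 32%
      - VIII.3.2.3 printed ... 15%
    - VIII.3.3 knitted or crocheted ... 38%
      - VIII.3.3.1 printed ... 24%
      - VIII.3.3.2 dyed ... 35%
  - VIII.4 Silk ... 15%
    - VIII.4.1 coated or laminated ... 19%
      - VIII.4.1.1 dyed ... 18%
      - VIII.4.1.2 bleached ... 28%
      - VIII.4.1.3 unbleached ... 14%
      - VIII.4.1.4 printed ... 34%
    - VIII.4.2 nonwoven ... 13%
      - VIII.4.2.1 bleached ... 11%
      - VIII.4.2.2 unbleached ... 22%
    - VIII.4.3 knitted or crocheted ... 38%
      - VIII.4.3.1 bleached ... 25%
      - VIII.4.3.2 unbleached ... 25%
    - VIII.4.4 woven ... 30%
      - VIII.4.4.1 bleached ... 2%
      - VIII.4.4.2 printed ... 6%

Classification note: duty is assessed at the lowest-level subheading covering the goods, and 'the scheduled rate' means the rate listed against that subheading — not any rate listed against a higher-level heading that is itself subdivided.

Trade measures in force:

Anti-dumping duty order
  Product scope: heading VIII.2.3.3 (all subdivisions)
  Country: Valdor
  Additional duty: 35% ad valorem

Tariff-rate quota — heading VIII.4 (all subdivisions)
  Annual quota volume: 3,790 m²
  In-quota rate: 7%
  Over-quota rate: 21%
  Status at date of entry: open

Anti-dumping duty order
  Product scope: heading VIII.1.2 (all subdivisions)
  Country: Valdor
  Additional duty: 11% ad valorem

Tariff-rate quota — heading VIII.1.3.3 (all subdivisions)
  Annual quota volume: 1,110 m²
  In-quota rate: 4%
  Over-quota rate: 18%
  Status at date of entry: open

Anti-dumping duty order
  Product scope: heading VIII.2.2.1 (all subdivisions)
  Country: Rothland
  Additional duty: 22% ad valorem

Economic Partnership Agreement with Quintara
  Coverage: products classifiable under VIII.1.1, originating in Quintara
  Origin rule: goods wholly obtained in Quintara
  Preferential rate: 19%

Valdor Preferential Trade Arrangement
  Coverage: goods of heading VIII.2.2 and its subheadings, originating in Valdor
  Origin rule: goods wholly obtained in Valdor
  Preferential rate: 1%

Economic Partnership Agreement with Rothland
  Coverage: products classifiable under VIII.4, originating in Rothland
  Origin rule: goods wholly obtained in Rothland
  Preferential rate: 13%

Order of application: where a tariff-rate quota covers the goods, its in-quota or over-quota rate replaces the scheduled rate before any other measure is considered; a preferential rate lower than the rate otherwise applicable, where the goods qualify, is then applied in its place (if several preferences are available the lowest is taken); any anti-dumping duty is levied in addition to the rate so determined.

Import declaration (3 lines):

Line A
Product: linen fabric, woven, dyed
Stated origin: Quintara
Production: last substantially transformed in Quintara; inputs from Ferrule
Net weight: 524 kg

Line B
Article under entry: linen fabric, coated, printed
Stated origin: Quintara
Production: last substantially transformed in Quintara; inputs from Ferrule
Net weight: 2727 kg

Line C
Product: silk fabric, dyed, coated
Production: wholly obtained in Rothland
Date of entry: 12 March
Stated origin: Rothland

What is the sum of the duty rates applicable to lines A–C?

Line A: linen → VIII.1; woven → VIII.1.3; dyed → VIII.1.3.1. Scheduled 30%. Quintara agreement on VIII.1.1: VIII.1.3.1 not covered. → 30%.
Line B: linen → VIII.1; coated → VIII.1.2; printed → VIII.1.2.1. Scheduled 32%. Quintara agreement on VIII.1.1: VIII.1.2.1 not covered. → 32%.
Line C: silk → VIII.4; coated → VIII.4.1; dyed → VIII.4.1.1. Scheduled 18%. quota on VIII.4 open → in-quota 7%; Rothland agreement on VIII.4: wholly obtained → 13% available; preference 13% not lower than 7% → no reduction. → 7%.
Sum: 30% + 32% + 7% = 69%.

69%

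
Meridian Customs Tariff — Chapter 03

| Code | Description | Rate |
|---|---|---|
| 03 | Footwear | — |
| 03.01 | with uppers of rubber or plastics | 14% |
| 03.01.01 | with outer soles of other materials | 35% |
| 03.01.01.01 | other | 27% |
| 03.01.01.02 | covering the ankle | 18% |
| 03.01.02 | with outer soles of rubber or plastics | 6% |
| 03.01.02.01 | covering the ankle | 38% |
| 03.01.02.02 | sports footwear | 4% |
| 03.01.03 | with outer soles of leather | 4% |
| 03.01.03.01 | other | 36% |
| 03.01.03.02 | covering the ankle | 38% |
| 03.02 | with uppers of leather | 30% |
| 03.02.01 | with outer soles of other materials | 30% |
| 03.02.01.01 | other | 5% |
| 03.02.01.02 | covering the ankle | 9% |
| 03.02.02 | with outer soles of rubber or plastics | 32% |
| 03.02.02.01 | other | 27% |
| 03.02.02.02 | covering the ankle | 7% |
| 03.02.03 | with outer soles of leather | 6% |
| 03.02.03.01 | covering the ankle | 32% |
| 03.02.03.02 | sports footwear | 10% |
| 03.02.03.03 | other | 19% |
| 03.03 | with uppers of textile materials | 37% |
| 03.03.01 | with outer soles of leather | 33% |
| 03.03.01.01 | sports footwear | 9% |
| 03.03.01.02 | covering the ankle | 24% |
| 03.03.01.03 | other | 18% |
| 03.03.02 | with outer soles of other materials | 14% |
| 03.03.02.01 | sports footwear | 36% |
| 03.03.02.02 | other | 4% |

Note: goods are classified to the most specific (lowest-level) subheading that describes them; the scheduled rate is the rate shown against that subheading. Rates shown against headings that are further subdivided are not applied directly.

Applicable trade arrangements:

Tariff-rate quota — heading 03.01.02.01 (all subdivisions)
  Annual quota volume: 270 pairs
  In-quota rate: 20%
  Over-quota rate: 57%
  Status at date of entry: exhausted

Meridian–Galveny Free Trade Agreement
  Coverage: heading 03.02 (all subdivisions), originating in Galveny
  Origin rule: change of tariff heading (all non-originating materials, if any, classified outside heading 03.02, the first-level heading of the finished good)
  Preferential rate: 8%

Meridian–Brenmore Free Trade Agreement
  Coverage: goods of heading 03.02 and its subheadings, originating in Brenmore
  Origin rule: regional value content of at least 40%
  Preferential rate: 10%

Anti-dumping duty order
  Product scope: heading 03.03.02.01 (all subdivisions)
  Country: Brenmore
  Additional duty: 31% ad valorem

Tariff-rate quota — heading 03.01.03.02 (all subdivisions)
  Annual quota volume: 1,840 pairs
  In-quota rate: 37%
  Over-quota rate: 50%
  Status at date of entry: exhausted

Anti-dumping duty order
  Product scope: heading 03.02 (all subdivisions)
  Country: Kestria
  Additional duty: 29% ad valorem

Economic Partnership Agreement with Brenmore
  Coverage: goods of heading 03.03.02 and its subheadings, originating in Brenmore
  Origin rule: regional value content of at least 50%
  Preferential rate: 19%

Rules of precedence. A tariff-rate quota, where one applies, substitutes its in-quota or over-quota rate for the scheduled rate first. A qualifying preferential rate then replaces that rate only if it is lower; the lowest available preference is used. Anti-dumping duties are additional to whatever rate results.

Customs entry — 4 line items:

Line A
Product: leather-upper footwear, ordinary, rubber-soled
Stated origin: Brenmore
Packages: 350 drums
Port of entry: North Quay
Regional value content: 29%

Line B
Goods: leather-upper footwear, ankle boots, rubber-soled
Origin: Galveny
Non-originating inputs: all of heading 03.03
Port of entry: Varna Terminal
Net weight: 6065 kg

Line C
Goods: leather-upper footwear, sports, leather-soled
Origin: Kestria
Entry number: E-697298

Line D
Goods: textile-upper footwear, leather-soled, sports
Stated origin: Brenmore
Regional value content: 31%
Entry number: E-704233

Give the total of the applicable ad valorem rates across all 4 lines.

Line A: leather-upper → 03.02; rubber-soled → 03.02.02; ordinary → 03.02.02.01. Scheduled 27%. Brenmore agreement on 03.02: RVC < 40%; Brenmore agreement on 03.03.02: 03.02.02.01 not covered. → 27%.
Line B: leather-upper → 03.02; rubber-soled → 03.02.02; ankle boots → 03.02.02.02. Scheduled 7%. Galveny agreement on 03.02: CTH met → 8% available; preference 8% not lower than 7% → no reduction. → 7%.
Line C: leather-upper → 03.02; leather-soled → 03.02.03; sports → 03.02.03.02. Scheduled 10%. anti-dumping (Kestria, 03.02): +29%; total 10% + 29% = 39%. → 39%.
Line D: textile-upper → 03.03; leather-soled → 03.03.01; sports → 03.03.01.01. Scheduled 9%. Brenmore agreement on 03.02: 03.03.01.01 not covered; Brenmore agreement on 03.03.02: 03.03.01.01 not covered. → 9%.
Sum: 27% + 7% + 39% + 9% = 82%.

82%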